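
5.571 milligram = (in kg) 1 milligram = 1e-06 kg, so 5.571 milligram = 5.571 * 1e-06 = 5.571e-06 kg. Result: 5.571e-06 kg. Final answer: 5.571e-06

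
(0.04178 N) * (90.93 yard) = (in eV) 0.04178 N is already in N. 1 yard = 0.9144 m, so 90.93 yard = 90.93 * 0.9144 = 83.146392 m. Combine: 0.04178 N * 83.146392 m = 3.4738563 J. 1 eV = 1.6021766e-19 J, so 3.4738563 J = 3.4738563 / 1.6021766e-19 = 2.1682105e+19 eV ≈ 2.168e+19 eV (4 s.f.). Final answer: 2.168e+19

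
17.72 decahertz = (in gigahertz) 1.772e-07. Check: 1 decahertz = 10 Hz, so 17.72 decahertz = 17.72 * 10 = 177.2 Hz. 1 gigahertz = 1e+09 Hz, so 177.2 Hz = 177.2 / 1e+09 = 1.772e-07 gigahertz.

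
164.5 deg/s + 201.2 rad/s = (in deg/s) 1.169e+04. Check: 1 deg/s = 0.017453293 rad/s, so 164.5 deg/s = 164.5 * 0.017453293 = 2.8710666 rad/s. 201.2 rad/s is already in rad/s. Sum: 2.8710666 + 201.2 = 204.07107 rad/s. 1 deg/s = 0.017453293 rad/s, so 204.07107 rad/s = 204.07107 / 0.017453293 = 11692.411 deg/s ≈ 1.169e+04 deg/s (4 s.f.).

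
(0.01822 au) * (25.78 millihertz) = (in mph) 1 au = 1.4959787e+11 m, so 0.01822 au = 0.01822 * 1.4959787e+11 = 2.7256732e+09 m. 1 millihertz = 0.001 Hz, so 25.78 millihertz = 25.78 * 0.001 = 0.02578 Hz. Combine: 2.7256732e+09 m * 0.02578 Hz = 70267855 m/s. 1 mph = 0.44704 m/s, so 70267855 m/s = 70267855 / 0.44704 = 1.5718472e+08 mph ≈ 1.572e+08 mph (4 s.f.). Final answer: 1.572e+08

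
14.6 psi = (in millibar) 1 psi = 6894.7573 Pa, so 14.6 psi = 14.6 * 6894.7573 = 100663.46 Pa. 1 millibar = 100 Pa, so 100663.46 Pa = 100663.46 / 100 = 1006.6346 millibar ≈ 1007 millibar (4 s.f.). Final answer: 1007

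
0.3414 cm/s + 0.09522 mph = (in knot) 0.08938. Check: 1 cm/s = 0.01 m/s, so 0.3414 cm/s = 0.3414 * 0.01 = 0.003414 m/s. 1 mph = 0.44704 m/s, so 0.09522 mph = 0.09522 * 0.44704 = 0.042567149 m/s. Sum: 0.003414 + 0.042567149 = 0.045981149 m/s. 1 knot = 0.51444444 m/s, so 0.045981149 m/s = 0.045981149 / 0.51444444 = 0.089380203 knot ≈ 0.08938 knot (4 s.f.).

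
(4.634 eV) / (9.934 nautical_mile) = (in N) 1 eV = 1.6021766e-19 J, so 4.634 eV = 4.634 * 1.6021766e-19 = 7.4244865e-19 J. 1 nautical_mile = 1852 m, so 9.934 nautical_mile = 9.934 * 1852 = 18397.768 m. Combine: 7.4244865e-19 J / 18397.768 m = 4.0355366e-23 N. Result: 4.0355366e-23 N ≈ 4.036e-23 N (4 s.f.). Final answer: 4.036e-23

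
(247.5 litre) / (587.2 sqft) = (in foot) 1 litre = 0.001 m^3, so 247.5 litre = 247.5 * 0.001 = 0.2475 m^3. 1 sqft = 0.09290304 m^2, so 587.2 sqft = 587.2 * 0.09290304 = 54.552665 m^2. Combine: 0.2475 m^3 / 54.552665 m^2 = 0.0045369003 m. 1 foot = 0.3048 m, so 0.0045369003 m = 0.0045369003 / 0.3048 = 0.014884843 foot ≈ 0.01488 foot (4 s.f.). Final answer: 0.01488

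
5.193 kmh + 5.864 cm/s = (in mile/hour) 1 kmh = 0.27777778 m/s, so 5.193 kmh = 5.193 * 0.27777778 = 1.4425 m/s. 1 cm/s = 0.01 m/s, so 5.864 cm/s = 5.864 * 0.01 = 0.05864 m/s. Sum: 1.4425 + 0.05864 = 1.50114 m/s. 1 mile/hour = 0.44704 m/s, so 1.50114 m/s = 1.50114 / 0.44704 = 3.3579545 mile/hour ≈ 3.358 mile/hour (4 s.f.). Final answer: 3.358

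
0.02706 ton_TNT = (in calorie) 2.706e+07. Check: 1 ton_TNT = 4.184e+09 J, so 0.02706 ton_TNT = 0.02706 * 4.184e+09 = 1.1321904e+08 J. 1 calorie = 4.184 J, so 1.1321904e+08 J = 1.1321904e+08 / 4.184 = 27060000 calorie ≈ 2.706e+07 calorie (4 s.f.).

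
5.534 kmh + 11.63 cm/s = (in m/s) 1 kmh = 0.27777778 m/s, so 5.534 kmh = 5.534 * 0.27777778 = 1.5372222 m/s. 1 cm/s = 0.01 m/s, so 11.63 cm/s = 11.63 * 0.01 = 0.1163 m/s. Sum: 1.5372222 + 0.1163 = 1.6535222 m/s. Result: 1.6535222 m/s ≈ 1.654 m/s (4 s.f.). Final answer: 1.654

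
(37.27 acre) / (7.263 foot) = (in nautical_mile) 1 acre = 4046.8564 m^2, so 37.27 acre = 37.27 * 4046.8564 = 150826.34 m^2. 1 foot = 0.3048 m, so 7.263 foot = 7.263 * 0.3048 = 2.2137624 m. Combine: 150826.34 m^2 / 2.2137624 m = 68131.223 m. 1 nautical_mile = 1852 m, so 68131.223 m = 68131.223 / 1852 = 36.787917 nautical_mile ≈ 36.79 nautical_mile (4 s.f.). Final answer: 36.79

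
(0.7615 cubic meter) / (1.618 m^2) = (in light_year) 0.7615 cubic meter = 0.7615 m^3. 1.618 m^2 is already in m^2. Combine: 0.7615 m^3 / 1.618 m^2 = 0.47064277 m. 1 light_year = 9.4607305e+15 m, so 0.47064277 m = 0.47064277 / 9.4607305e+15 = 4.974698e-17 light_year ≈ 4.975e-17 light_year (4 s.f.). Final answer: 4.975e-17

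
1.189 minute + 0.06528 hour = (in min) 5.106. Check: 1 minute = 60 s, so 1.189 minute = 1.189 * 60 = 71.34 s. 1 hour = 3600 s, so 0.06528 hour = 0.06528 * 3600 = 235.008 s. Sum: 71.34 + 235.008 = 306.348 s. 1 min = 60 s, so 306.348 s = 306.348 / 60 = 5.1058 min ≈ 5.106 min (4 s.f.).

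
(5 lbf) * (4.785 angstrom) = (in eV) 6.642e+10. Check: 1 lbf = 4.4482216 N, so 5 lbf = 5 * 4.4482216 = 22.241108 N. 1 angstrom = 1e-10 m, so 4.785 angstrom = 4.785 * 1e-10 = 4.785e-10 m. Combine: 22.241108 N * 4.785e-10 m = 1.064237e-08 J. 1 eV = 1.6021766e-19 J, so 1.064237e-08 J = 1.064237e-08 / 1.6021766e-19 = 6.642445e+10 eV ≈ 6.642e+10 eV (4 s.f.).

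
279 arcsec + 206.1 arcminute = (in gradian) 1 arcsec = 4.8481368e-06 rad, so 279 arcsec = 279 * 4.8481368e-06 = 0.0013526302 rad. 1 arcminute = 0.00029088821 rad, so 206.1 arcminute = 206.1 * 0.00029088821 = 0.05995206 rad. Sum: 0.0013526302 + 0.05995206 = 0.06130469 rad. 1 gradian = 0.015707963 rad, so 0.06130469 rad = 0.06130469 / 0.015707963 = 3.9027778 gradian ≈ 3.903 gradian (4 s.f.). Final answer: 3.903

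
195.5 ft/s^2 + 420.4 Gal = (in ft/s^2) 1 ft/s^2 = 0.3048 m/s^2, so 195.5 ft/s^2 = 195.5 * 0.3048 = 59.5884 m/s^2. 1 Gal = 0.01 m/s^2, so 420.4 Gal = 420.4 * 0.01 = 4.204 m/s^2. Sum: 59.5884 + 4.204 = 63.7924 m/s^2. 1 ft/s^2 = 0.3048 m/s^2, so 63.7924 m/s^2 = 63.7924 / 0.3048 = 209.29265 ft/s^2 ≈ 209.3 ft/s^2 (4 s.f.). Final answer: 209.3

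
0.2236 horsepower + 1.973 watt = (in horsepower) 0.2262. Check: 1 horsepower = 745.69987 W, so 0.2236 horsepower = 0.2236 * 745.69987 = 166.73849 W. 1.973 watt = 1.973 W. Sum: 166.73849 + 1.973 = 168.71149 W. 1 horsepower = 745.69987 W, so 168.71149 W = 168.71149 / 745.69987 = 0.22624584 horsepower ≈ 0.2262 horsepower (4 s.f.).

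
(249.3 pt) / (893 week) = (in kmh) 5.862e-10. Check: 1 pt = 0.00035277778 m, so 249.3 pt = 249.3 * 0.00035277778 = 0.0879475 m. 1 week = 604800 s, so 893 week = 893 * 604800 = 5.400864e+08 s. Combine: 0.0879475 m / 5.400864e+08 s = 1.6283969e-10 m/s. 1 kmh = 0.27777778 m/s, so 1.6283969e-10 m/s = 1.6283969e-10 / 0.27777778 = 5.8622287e-10 kmh ≈ 5.862e-10 kmh (4 s.f.).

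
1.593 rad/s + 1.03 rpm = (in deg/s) 97.45. Check: 1.593 rad/s is already in rad/s. 1 rpm = 0.10471976 rad/s, so 1.03 rpm = 1.03 * 0.10471976 = 0.10786135 rad/s. Sum: 1.593 + 0.10786135 = 1.7008613 rad/s. 1 deg/s = 0.017453293 rad/s, so 1.7008613 rad/s = 1.7008613 / 0.017453293 = 97.452177 deg/s ≈ 97.45 deg/s (4 s.f.).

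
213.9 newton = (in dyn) 213.9 newton = 213.9 N. 1 dyn = 1e-05 N, so 213.9 N = 213.9 / 1e-05 = 21390000 dyn ≈ 2.139e+07 dyn (4 s.f.). Final answer: 2.139e+07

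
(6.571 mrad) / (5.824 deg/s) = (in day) 7.482e-07. Check: 1 mrad = 0.001 rad, so 6.571 mrad = 6.571 * 0.001 = 0.006571 rad. 1 deg/s = 0.017453293 rad/s, so 5.824 deg/s = 5.824 * 0.017453293 = 0.10164798 rad/s. Combine: 0.006571 rad / 0.10164798 rad/s = 0.064644672 s. 1 day = 86400 s, so 0.064644672 s = 0.064644672 / 86400 = 7.4820222e-07 day ≈ 7.482e-07 day (4 s.f.).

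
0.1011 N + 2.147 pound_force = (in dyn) 9.651e+05. Check: 0.1011 N is already in N. 1 pound_force = 4.4482216 N, so 2.147 pound_force = 2.147 * 4.4482216 = 9.5503318 N. Sum: 0.1011 + 9.5503318 = 9.6514318 N. 1 dyn = 1e-05 N, so 9.6514318 N = 9.6514318 / 1e-05 = 965143.18 dyn ≈ 9.651e+05 dyn (4 s.f.).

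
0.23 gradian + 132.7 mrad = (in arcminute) 1 gradian = 0.015707963 rad, so 0.23 gradian = 0.23 * 0.015707963 = 0.0036128316 rad. 1 mrad = 0.001 rad, so 132.7 mrad = 132.7 * 0.001 = 0.1327 rad. Sum: 0.0036128316 + 0.1327 = 0.13631283 rad. 1 arcminute = 0.00029088821 rad, so 0.13631283 rad = 0.13631283 / 0.00029088821 = 468.609 arcminute ≈ 468.6 arcminute (4 s.f.). Final answer: 468.6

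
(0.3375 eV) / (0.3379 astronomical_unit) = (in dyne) 1.07e-25. Check: 1 eV = 1.6021766e-19 J, so 0.3375 eV = 0.3375 * 1.6021766e-19 = 5.4073461e-20 J. 1 astronomical_unit = 1.4959787e+11 m, so 0.3379 astronomical_unit = 0.3379 * 1.4959787e+11 = 5.0549121e+10 m. Combine: 5.4073461e-20 J / 5.0549121e+10 m = 1.0697211e-30 N. 1 dyne = 1e-05 N, so 1.0697211e-30 N = 1.0697211e-30 / 1e-05 = 1.0697211e-25 dyne ≈ 1.07e-25 dyne (4 s.f.).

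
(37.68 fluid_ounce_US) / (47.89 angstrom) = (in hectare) 1 fluid_ounce_US = 2.957353e-05 m^3, so 37.68 fluid_ounce_US = 37.68 * 2.957353e-05 = 0.0011143306 m^3. 1 angstrom = 1e-10 m, so 47.89 angstrom = 47.89 * 1e-10 = 4.789e-09 m. Combine: 0.0011143306 m^3 / 4.789e-09 m = 232685.44 m^2. 1 hectare = 10000 m^2, so 232685.44 m^2 = 232685.44 / 10000 = 23.268544 hectare ≈ 23.27 hectare (4 s.f.). Final answer: 23.27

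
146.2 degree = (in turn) 0.4061. Check: 1 degree = 0.017453293 rad, so 146.2 degree = 146.2 * 0.017453293 = 2.5516714 rad. 1 turn = 6.2831853 rad, so 2.5516714 rad = 2.5516714 / 6.2831853 = 0.40611111 turn ≈ 0.4061 turn (4 s.f.).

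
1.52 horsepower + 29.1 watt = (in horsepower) 1.559. Check: 1 horsepower = 745.69987 W, so 1.52 horsepower = 1.52 * 745.69987 = 1133.4638 W. 29.1 watt = 29.1 W. Sum: 1133.4638 + 29.1 = 1162.5638 W. 1 horsepower = 745.69987 W, so 1162.5638 W = 1162.5638 / 745.69987 = 1.5590237 horsepower ≈ 1.559 horsepower (4 s.f.).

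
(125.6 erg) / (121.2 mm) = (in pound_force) 1 erg = 1e-07 J, so 125.6 erg = 125.6 * 1e-07 = 1.256e-05 J. 1 mm = 0.001 m, so 121.2 mm = 121.2 * 0.001 = 0.1212 m. Combine: 1.256e-05 J / 0.1212 m = 0.00010363036 N. 1 pound_force = 4.4482216 N, so 0.00010363036 N = 0.00010363036 / 4.4482216 = 2.3297032e-05 pound_force ≈ 2.33e-05 pound_force (4 s.f.). Final answer: 2.33e-05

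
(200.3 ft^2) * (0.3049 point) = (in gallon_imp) 0.4403. Check: 1 ft^2 = 0.09290304 m^2, so 200.3 ft^2 = 200.3 * 0.09290304 = 18.608479 m^2. 1 point = 0.00035277778 m, so 0.3049 point = 0.3049 * 0.00035277778 = 0.00010756194 m. Combine: 18.608479 m^2 * 0.00010756194 m = 0.0020015642 m^3. 1 gallon_imp = 0.00454609 m^3, so 0.0020015642 m^3 = 0.0020015642 / 0.00454609 = 0.44028257 gallon_imp ≈ 0.4403 gallon_imp (4 s.f.).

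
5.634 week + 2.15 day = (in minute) 5.989e+04. Check: 1 week = 604800 s, so 5.634 week = 5.634 * 604800 = 3407443.2 s. 1 day = 86400 s, so 2.15 day = 2.15 * 86400 = 185760 s. Sum: 3407443.2 + 185760 = 3593203.2 s. 1 minute = 60 s, so 3593203.2 s = 3593203.2 / 60 = 59886.72 minute ≈ 5.989e+04 minute (4 s.f.).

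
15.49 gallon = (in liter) 58.64. Check: 1 gallon = 0.0037854118 m^3, so 15.49 gallon = 15.49 * 0.0037854118 = 0.058636029 m^3. 1 liter = 0.001 m^3, so 0.058636029 m^3 = 0.058636029 / 0.001 = 58.636029 liter ≈ 58.64 liter (4 s.f.).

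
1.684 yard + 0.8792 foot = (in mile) 0.001123. Check: 1 yard = 0.9144 m, so 1.684 yard = 1.684 * 0.9144 = 1.5398496 m. 1 foot = 0.3048 m, so 0.8792 foot = 0.8792 * 0.3048 = 0.26798016 m. Sum: 1.5398496 + 0.26798016 = 1.8078298 m. 1 mile = 1609.344 m, so 1.8078298 m = 1.8078298 / 1609.344 = 0.0011233333 mile ≈ 0.001123 mile (4 s.f.).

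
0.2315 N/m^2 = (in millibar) 0.002315. Check: 0.2315 N/m^2 = 0.2315 Pa. 1 millibar = 100 Pa, so 0.2315 Pa = 0.2315 / 100 = 0.002315 millibar.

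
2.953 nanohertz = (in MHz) 2.953e-15. Check: 1 nanohertz = 1e-09 Hz, so 2.953 nanohertz = 2.953 * 1e-09 = 2.953e-09 Hz. 1 MHz = 1000000 Hz, so 2.953e-09 Hz = 2.953e-09 / 1000000 = 2.953e-15 MHz.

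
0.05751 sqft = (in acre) 1 sqft = 0.09290304 m^2, so 0.05751 sqft = 0.05751 * 0.09290304 = 0.0053428538 m^2. 1 acre = 4046.8564 m^2, so 0.0053428538 m^2 = 0.0053428538 / 4046.8564 = 1.3202479e-06 acre ≈ 1.32e-06 acre (4 s.f.). Final answer: 1.32e-06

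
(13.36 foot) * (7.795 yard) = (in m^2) 29.03. Check: 1 foot = 0.3048 m, so 13.36 foot = 13.36 * 0.3048 = 4.072128 m. 1 yard = 0.9144 m, so 7.795 yard = 7.795 * 0.9144 = 7.127748 m. Combine: 4.072128 m * 7.127748 m = 29.025102 m^2. Result: 29.025102 m^2 ≈ 29.03 m^2 (4 s.f.).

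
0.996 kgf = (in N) 1 kgf = 9.80665 N, so 0.996 kgf = 0.996 * 9.80665 = 9.7674234 N. Result: 9.7674234 N ≈ 9.767 N (4 s.f.). Final answer: 9.767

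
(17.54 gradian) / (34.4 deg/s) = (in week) 7.588e-07. Check: 1 gradian = 0.015707963 rad, so 17.54 gradian = 17.54 * 0.015707963 = 0.27551768 rad. 1 deg/s = 0.017453293 rad/s, so 34.4 deg/s = 34.4 * 0.017453293 = 0.60039326 rad/s. Combine: 0.27551768 rad / 0.60039326 rad/s = 0.45889535 s. 1 week = 604800 s, so 0.45889535 s = 0.45889535 / 604800 = 7.5875554e-07 week ≈ 7.588e-07 week (4 s.f.).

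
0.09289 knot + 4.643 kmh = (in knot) 1 knot = 0.51444444 m/s, so 0.09289 knot = 0.09289 * 0.51444444 = 0.047786744 m/s. 1 kmh = 0.27777778 m/s, so 4.643 kmh = 4.643 * 0.27777778 = 1.2897222 m/s. Sum: 0.047786744 + 1.2897222 = 1.337509 m/s. 1 knot = 0.51444444 m/s, so 1.337509 m/s = 1.337509 / 0.51444444 = 2.5999094 knot ≈ 2.6 knot (4 s.f.). Final answer: 2.6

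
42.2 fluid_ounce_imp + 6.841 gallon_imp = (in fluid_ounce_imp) 1137. Check: 1 fluid_ounce_imp = 2.8413063e-05 m^3, so 42.2 fluid_ounce_imp = 42.2 * 2.8413063e-05 = 0.0011990312 m^3. 1 gallon_imp = 0.00454609 m^3, so 6.841 gallon_imp = 6.841 * 0.00454609 = 0.031099802 m^3. Sum: 0.0011990312 + 0.031099802 = 0.032298833 m^3. 1 fluid_ounce_imp = 2.8413063e-05 m^3, so 0.032298833 m^3 = 0.032298833 / 2.8413063e-05 = 1136.76 fluid_ounce_imp ≈ 1137 fluid_ounce_imp (4 s.f.).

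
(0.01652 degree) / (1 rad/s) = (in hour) 1 degree = 0.017453293 rad, so 0.01652 degree = 0.01652 * 0.017453293 = 0.00028832839 rad. 1 rad/s is already in rad/s. Combine: 0.00028832839 rad / 1 rad/s = 0.00028832839 s. 1 hour = 3600 s, so 0.00028832839 s = 0.00028832839 / 3600 = 8.009122e-08 hour ≈ 8.009e-08 hour (4 s.f.). Final answer: 8.009e-08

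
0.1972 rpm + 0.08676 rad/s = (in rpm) 1.026. Check: 1 rpm = 0.10471976 rad/s, so 0.1972 rpm = 0.1972 * 0.10471976 = 0.020650736 rad/s. 0.08676 rad/s is already in rad/s. Sum: 0.020650736 + 0.08676 = 0.10741074 rad/s. 1 rpm = 0.10471976 rad/s, so 0.10741074 rad/s = 0.10741074 / 0.10471976 = 1.025697 rpm ≈ 1.026 rpm (4 s.f.).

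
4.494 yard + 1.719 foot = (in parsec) 1.502e-16. Check: 1 yard = 0.9144 m, so 4.494 yard = 4.494 * 0.9144 = 4.1093136 m. 1 foot = 0.3048 m, so 1.719 foot = 1.719 * 0.3048 = 0.5239512 m. Sum: 4.1093136 + 0.5239512 = 4.6332648 m. 1 parsec = 3.0856776e+16 m, so 4.6332648 m = 4.6332648 / 3.0856776e+16 = 1.5015389e-16 parsec ≈ 1.502e-16 parsec (4 s.f.).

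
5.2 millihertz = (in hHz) 1 millihertz = 0.001 Hz, so 5.2 millihertz = 5.2 * 0.001 = 0.0052 Hz. 1 hHz = 100 Hz, so 0.0052 Hz = 0.0052 / 100 = 5.2e-05 hHz. Final answer: 5.2e-05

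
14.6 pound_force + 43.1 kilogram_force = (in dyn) 1 pound_force = 4.4482216 N, so 14.6 pound_force = 14.6 * 4.4482216 = 64.944036 N. 1 kilogram_force = 9.80665 N, so 43.1 kilogram_force = 43.1 * 9.80665 = 422.66661 N. Sum: 64.944036 + 422.66661 = 487.61065 N. 1 dyn = 1e-05 N, so 487.61065 N = 487.61065 / 1e-05 = 48761065 dyn ≈ 4.876e+07 dyn (4 s.f.). Final answer: 4.876e+07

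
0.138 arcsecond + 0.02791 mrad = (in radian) 2.858e-05. Check: 1 arcsecond = 4.8481368e-06 rad, so 0.138 arcsecond = 0.138 * 4.8481368e-06 = 6.6904288e-07 rad. 1 mrad = 0.001 rad, so 0.02791 mrad = 0.02791 * 0.001 = 2.791e-05 rad. Sum: 6.6904288e-07 + 2.791e-05 = 2.8579043e-05 rad. 2.8579043e-05 rad = 2.8579043e-05 radian ≈ 2.858e-05 radian (4 s.f.).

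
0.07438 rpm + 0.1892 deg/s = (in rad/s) 1 rpm = 0.10471976 rad/s, so 0.07438 rpm = 0.07438 * 0.10471976 = 0.0077890554 rad/s. 1 deg/s = 0.017453293 rad/s, so 0.1892 deg/s = 0.1892 * 0.017453293 = 0.0033021629 rad/s. Sum: 0.0077890554 + 0.0033021629 = 0.011091218 rad/s. Result: 0.011091218 rad/s ≈ 0.01109 rad/s (4 s.f.). Final answer: 0.01109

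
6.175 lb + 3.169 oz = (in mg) 2.891e+06. Check: 1 lb = 0.45359237 kg, so 6.175 lb = 6.175 * 0.45359237 = 2.8009329 kg. 1 oz = 0.028349523 kg, so 3.169 oz = 3.169 * 0.028349523 = 0.089839639 kg. Sum: 2.8009329 + 0.089839639 = 2.8907725 kg. 1 mg = 1e-06 kg, so 2.8907725 kg = 2.8907725 / 1e-06 = 2890772.5 mg ≈ 2.891e+06 mg (4 s.f.).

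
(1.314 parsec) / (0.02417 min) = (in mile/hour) 6.254e+16. Check: 1 parsec = 3.0856776e+16 m, so 1.314 parsec = 1.314 * 3.0856776e+16 = 4.0545803e+16 m. 1 min = 60 s, so 0.02417 min = 0.02417 * 60 = 1.4502 s. Combine: 4.0545803e+16 m / 1.4502 s = 2.7958767e+16 m/s. 1 mile/hour = 0.44704 m/s, so 2.7958767e+16 m/s = 2.7958767e+16 / 0.44704 = 6.254198e+16 mile/hour ≈ 6.254e+16 mile/hour (4 s.f.).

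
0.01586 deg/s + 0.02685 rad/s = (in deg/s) 1 deg/s = 0.017453293 rad/s, so 0.01586 deg/s = 0.01586 * 0.017453293 = 0.00027680922 rad/s. 0.02685 rad/s is already in rad/s. Sum: 0.00027680922 + 0.02685 = 0.027126809 rad/s. 1 deg/s = 0.017453293 rad/s, so 0.027126809 rad/s = 0.027126809 / 0.017453293 = 1.5542517 deg/s ≈ 1.554 deg/s (4 s.f.). Final answer: 1.554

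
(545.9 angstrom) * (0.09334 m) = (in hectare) 1 angstrom = 1e-10 m, so 545.9 angstrom = 545.9 * 1e-10 = 5.459e-08 m. 0.09334 m is already in m. Combine: 5.459e-08 m * 0.09334 m = 5.0954306e-09 m^2. 1 hectare = 10000 m^2, so 5.0954306e-09 m^2 = 5.0954306e-09 / 10000 = 5.0954306e-13 hectare ≈ 5.095e-13 hectare (4 s.f.). Final answer: 5.095e-13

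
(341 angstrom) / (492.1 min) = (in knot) 1 angstrom = 1e-10 m, so 341 angstrom = 341 * 1e-10 = 3.41e-08 m. 1 min = 60 s, so 492.1 min = 492.1 * 60 = 29526 s. Combine: 3.41e-08 m / 29526 s = 1.1549143e-12 m/s. 1 knot = 0.51444444 m/s, so 1.1549143e-12 m/s = 1.1549143e-12 / 0.51444444 = 2.2449738e-12 knot ≈ 2.245e-12 knot (4 s.f.). Final answer: 2.245e-12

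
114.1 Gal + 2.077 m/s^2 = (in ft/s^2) 1 Gal = 0.01 m/s^2, so 114.1 Gal = 114.1 * 0.01 = 1.141 m/s^2. 2.077 m/s^2 is already in m/s^2. Sum: 1.141 + 2.077 = 3.218 m/s^2. 1 ft/s^2 = 0.3048 m/s^2, so 3.218 m/s^2 = 3.218 / 0.3048 = 10.557743 ft/s^2 ≈ 10.56 ft/s^2 (4 s.f.). Final answer: 10.56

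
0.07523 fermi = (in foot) 2.468e-16. Check: 1 fermi = 1e-15 m, so 0.07523 fermi = 0.07523 * 1e-15 = 7.523e-17 m. 1 foot = 0.3048 m, so 7.523e-17 m = 7.523e-17 / 0.3048 = 2.4681759e-16 foot ≈ 2.468e-16 foot (4 s.f.).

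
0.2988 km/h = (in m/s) 0.083. Check: 1 km/h = 0.27777778 m/s, so 0.2988 km/h = 0.2988 * 0.27777778 = 0.083 m/s. Result: 0.083 m/s.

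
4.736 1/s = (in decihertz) 4.736 1/s = 4.736 Hz. 1 decihertz = 0.1 Hz, so 4.736 Hz = 4.736 / 0.1 = 47.36 decihertz. Final answer: 47.36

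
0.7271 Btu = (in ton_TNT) 1 Btu = 1055.0559 J, so 0.7271 Btu = 0.7271 * 1055.0559 = 767.13111 J. 1 ton_TNT = 4.184e+09 J, so 767.13111 J = 767.13111 / 4.184e+09 = 1.8334874e-07 ton_TNT ≈ 1.833e-07 ton_TNT (4 s.f.). Final answer: 1.833e-07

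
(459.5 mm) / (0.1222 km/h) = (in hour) 1 mm = 0.001 m, so 459.5 mm = 459.5 * 0.001 = 0.4595 m. 1 km/h = 0.27777778 m/s, so 0.1222 km/h = 0.1222 * 0.27777778 = 0.033944444 m/s. Combine: 0.4595 m / 0.033944444 m/s = 13.536825 s. 1 hour = 3600 s, so 13.536825 s = 13.536825 / 3600 = 0.0037602291 hour ≈ 0.00376 hour (4 s.f.). Final answer: 0.00376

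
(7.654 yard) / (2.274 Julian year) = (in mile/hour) 1 yard = 0.9144 m, so 7.654 yard = 7.654 * 0.9144 = 6.9988176 m. 1 Julian year = 31557600 s, so 2.274 Julian year = 2.274 * 31557600 = 71761982 s. Combine: 6.9988176 m / 71761982 s = 9.7528209e-08 m/s. 1 mile/hour = 0.44704 m/s, so 9.7528209e-08 m/s = 9.7528209e-08 / 0.44704 = 2.1816439e-07 mile/hour ≈ 2.182e-07 mile/hour (4 s.f.). Final answer: 2.182e-07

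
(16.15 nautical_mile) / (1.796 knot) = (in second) 3.237e+04. Check: 1 nautical_mile = 1852 m, so 16.15 nautical_mile = 16.15 * 1852 = 29909.8 m. 1 knot = 0.51444444 m/s, so 1.796 knot = 1.796 * 0.51444444 = 0.92394222 m/s. Combine: 29909.8 m / 0.92394222 m/s = 32371.938 s. 32371.938 s = 32371.938 second ≈ 3.237e+04 second (4 s.f.).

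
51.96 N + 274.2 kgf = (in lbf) 616.2. Check: 51.96 N is already in N. 1 kgf = 9.80665 N, so 274.2 kgf = 274.2 * 9.80665 = 2688.9834 N. Sum: 51.96 + 2688.9834 = 2740.9434 N. 1 lbf = 4.4482216 N, so 2740.9434 N = 2740.9434 / 4.4482216 = 616.1886 lbf ≈ 616.2 lbf (4 s.f.).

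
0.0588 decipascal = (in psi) 1 decipascal = 0.1 Pa, so 0.0588 decipascal = 0.0588 * 0.1 = 0.00588 Pa. 1 psi = 6894.7573 Pa, so 0.00588 Pa = 0.00588 / 6894.7573 = 8.528219e-07 psi ≈ 8.528e-07 psi (4 s.f.). Final answer: 8.528e-07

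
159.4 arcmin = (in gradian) 2.952. Check: 1 arcmin = 0.00029088821 rad, so 159.4 arcmin = 159.4 * 0.00029088821 = 0.04636758 rad. 1 gradian = 0.015707963 rad, so 0.04636758 rad = 0.04636758 / 0.015707963 = 2.9518519 gradian ≈ 2.952 gradian (4 s.f.).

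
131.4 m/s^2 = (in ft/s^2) 431.1. Check: 1 ft/s^2 = 0.3048 m/s^2, so 131.4 m/s^2 = 131.4 / 0.3048 = 431.10236 ft/s^2 ≈ 431.1 ft/s^2 (4 s.f.).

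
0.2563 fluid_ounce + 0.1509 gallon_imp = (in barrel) 1 fluid_ounce = 2.957353e-05 m^3, so 0.2563 fluid_ounce = 0.2563 * 2.957353e-05 = 7.5796956e-06 m^3. 1 gallon_imp = 0.00454609 m^3, so 0.1509 gallon_imp = 0.1509 * 0.00454609 = 0.00068600498 m^3. Sum: 7.5796956e-06 + 0.00068600498 = 0.00069358468 m^3. 1 barrel = 0.15898729 m^3, so 0.00069358468 m^3 = 0.00069358468 / 0.15898729 = 0.0043625164 barrel ≈ 0.004363 barrel (4 s.f.). Final answer: 0.004363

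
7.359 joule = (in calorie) 7.359 joule = 7.359 J. 1 calorie = 4.184 J, so 7.359 J = 7.359 / 4.184 = 1.7588432 calorie ≈ 1.759 calorie (4 s.f.). Final answer: 1.759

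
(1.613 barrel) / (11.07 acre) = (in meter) 1 barrel = 0.15898729 m^3, so 1.613 barrel = 1.613 * 0.15898729 = 0.25644651 m^3. 1 acre = 4046.8564 m^2, so 11.07 acre = 11.07 * 4046.8564 = 44798.701 m^2. Combine: 0.25644651 m^3 / 44798.701 m^2 = 5.7244184e-06 m. 5.7244184e-06 m = 5.7244184e-06 meter ≈ 5.724e-06 meter (4 s.f.). Final answer: 5.724e-06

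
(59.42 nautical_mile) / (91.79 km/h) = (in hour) 1.199. Check: 1 nautical_mile = 1852 m, so 59.42 nautical_mile = 59.42 * 1852 = 110045.84 m. 1 km/h = 0.27777778 m/s, so 91.79 km/h = 91.79 * 0.27777778 = 25.497222 m/s. Combine: 110045.84 m / 25.497222 m/s = 4315.9933 s. 1 hour = 3600 s, so 4315.9933 s = 4315.9933 / 3600 = 1.198887 hour ≈ 1.199 hour (4 s.f.).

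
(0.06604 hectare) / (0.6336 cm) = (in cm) 1.042e+07. Check: 1 hectare = 10000 m^2, so 0.06604 hectare = 0.06604 * 10000 = 660.4 m^2. 1 cm = 0.01 m, so 0.6336 cm = 0.6336 * 0.01 = 0.006336 m. Combine: 660.4 m^2 / 0.006336 m = 104229.8 m. 1 cm = 0.01 m, so 104229.8 m = 104229.8 / 0.01 = 10422980 cm ≈ 1.042e+07 cm (4 s.f.).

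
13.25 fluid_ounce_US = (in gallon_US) 1 fluid_ounce_US = 2.957353e-05 m^3, so 13.25 fluid_ounce_US = 13.25 * 2.957353e-05 = 0.00039184927 m^3. 1 gallon_US = 0.0037854118 m^3, so 0.00039184927 m^3 = 0.00039184927 / 0.0037854118 = 0.10351562 gallon_US ≈ 0.1035 gallon_US (4 s.f.). Final answer: 0.1035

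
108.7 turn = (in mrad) 1 turn = 6.2831853 rad, so 108.7 turn = 108.7 * 6.2831853 = 682.98224 rad. 1 mrad = 0.001 rad, so 682.98224 rad = 682.98224 / 0.001 = 682982.24 mrad ≈ 6.83e+05 mrad (4 s.f.). Final answer: 6.83e+05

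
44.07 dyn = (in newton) 0.0004407. Check: 1 dyn = 1e-05 N, so 44.07 dyn = 44.07 * 1e-05 = 0.0004407 N. 0.0004407 N = 0.0004407 newton.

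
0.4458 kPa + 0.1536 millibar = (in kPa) 0.4612. Check: 1 kPa = 1000 Pa, so 0.4458 kPa = 0.4458 * 1000 = 445.8 Pa. 1 millibar = 100 Pa, so 0.1536 millibar = 0.1536 * 100 = 15.36 Pa. Sum: 445.8 + 15.36 = 461.16 Pa. 1 kPa = 1000 Pa, so 461.16 Pa = 461.16 / 1000 = 0.46116 kPa ≈ 0.4612 kPa (4 s.f.).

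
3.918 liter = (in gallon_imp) 0.8618. Check: 1 liter = 0.001 m^3, so 3.918 liter = 3.918 * 0.001 = 0.003918 m^3. 1 gallon_imp = 0.00454609 m^3, so 0.003918 m^3 = 0.003918 / 0.00454609 = 0.86183951 gallon_imp ≈ 0.8618 gallon_imp (4 s.f.).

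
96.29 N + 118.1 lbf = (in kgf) 96.29 N is already in N. 1 lbf = 4.4482216 N, so 118.1 lbf = 118.1 * 4.4482216 = 525.33497 N. Sum: 96.29 + 525.33497 = 621.62497 N. 1 kgf = 9.80665 N, so 621.62497 N = 621.62497 / 9.80665 = 63.388106 kgf ≈ 63.39 kgf (4 s.f.). Final answer: 63.39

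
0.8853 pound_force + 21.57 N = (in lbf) 5.734. Check: 1 pound_force = 4.4482216 N, so 0.8853 pound_force = 0.8853 * 4.4482216 = 3.9380106 N. 21.57 N is already in N. Sum: 3.9380106 + 21.57 = 25.508011 N. 1 lbf = 4.4482216 N, so 25.508011 N = 25.508011 / 4.4482216 = 5.7344289 lbf ≈ 5.734 lbf (4 s.f.).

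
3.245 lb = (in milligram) 1.472e+06. Check: 1 lb = 0.45359237 kg, so 3.245 lb = 3.245 * 0.45359237 = 1.4719072 kg. 1 milligram = 1e-06 kg, so 1.4719072 kg = 1.4719072 / 1e-06 = 1471907.2 milligram ≈ 1.472e+06 milligram (4 s.f.).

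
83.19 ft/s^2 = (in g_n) 1 ft/s^2 = 0.3048 m/s^2, so 83.19 ft/s^2 = 83.19 * 0.3048 = 25.356312 m/s^2. 1 g_n = 9.80665 m/s^2, so 25.356312 m/s^2 = 25.356312 / 9.80665 = 2.5856242 g_n ≈ 2.586 g_n (4 s.f.). Final answer: 2.586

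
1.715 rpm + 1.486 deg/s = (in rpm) 1.963. Check: 1 rpm = 0.10471976 rad/s, so 1.715 rpm = 1.715 * 0.10471976 = 0.17959438 rad/s. 1 deg/s = 0.017453293 rad/s, so 1.486 deg/s = 1.486 * 0.017453293 = 0.025935593 rad/s. Sum: 0.17959438 + 0.025935593 = 0.20552997 rad/s. 1 rpm = 0.10471976 rad/s, so 0.20552997 rad/s = 0.20552997 / 0.10471976 = 1.9626667 rpm ≈ 1.963 rpm (4 s.f.).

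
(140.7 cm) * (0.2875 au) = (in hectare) 6.051e+06. Check: 1 cm = 0.01 m, so 140.7 cm = 140.7 * 0.01 = 1.407 m. 1 au = 1.4959787e+11 m, so 0.2875 au = 0.2875 * 1.4959787e+11 = 4.3009388e+10 m. Combine: 1.407 m * 4.3009388e+10 m = 6.0514209e+10 m^2. 1 hectare = 10000 m^2, so 6.0514209e+10 m^2 = 6.0514209e+10 / 10000 = 6051420.9 hectare ≈ 6.051e+06 hectare (4 s.f.).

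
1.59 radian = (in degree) 91.1. Check: 1.59 radian = 1.59 rad. 1 degree = 0.017453293 rad, so 1.59 rad = 1.59 / 0.017453293 = 91.100289 degree ≈ 91.1 degree (4 s.f.).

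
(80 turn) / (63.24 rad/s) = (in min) 1 turn = 6.2831853 rad, so 80 turn = 80 * 6.2831853 = 502.65482 rad. 63.24 rad/s is already in rad/s. Combine: 502.65482 rad / 63.24 rad/s = 7.9483685 s. 1 min = 60 s, so 7.9483685 s = 7.9483685 / 60 = 0.13247281 min ≈ 0.1325 min (4 s.f.). Final answer: 0.1325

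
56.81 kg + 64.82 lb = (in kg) 86.21. Check: 56.81 kg is already in kg. 1 lb = 0.45359237 kg, so 64.82 lb = 64.82 * 0.45359237 = 29.401857 kg. Sum: 56.81 + 29.401857 = 86.211857 kg. Result: 86.211857 kg ≈ 86.21 kg (4 s.f.).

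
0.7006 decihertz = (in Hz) 0.07006. Check: 1 decihertz = 0.1 Hz, so 0.7006 decihertz = 0.7006 * 0.1 = 0.07006 Hz. Result: 0.07006 Hz.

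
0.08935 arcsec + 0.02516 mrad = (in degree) 1 arcsec = 4.8481368e-06 rad, so 0.08935 arcsec = 0.08935 * 4.8481368e-06 = 4.3318102e-07 rad. 1 mrad = 0.001 rad, so 0.02516 mrad = 0.02516 * 0.001 = 2.516e-05 rad. Sum: 4.3318102e-07 + 2.516e-05 = 2.5593181e-05 rad. 1 degree = 0.017453293 rad, so 2.5593181e-05 rad = 2.5593181e-05 / 0.017453293 = 0.0014663813 degree ≈ 0.001466 degree (4 s.f.). Final answer: 0.001466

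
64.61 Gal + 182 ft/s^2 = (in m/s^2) 56.12. Check: 1 Gal = 0.01 m/s^2, so 64.61 Gal = 64.61 * 0.01 = 0.6461 m/s^2. 1 ft/s^2 = 0.3048 m/s^2, so 182 ft/s^2 = 182 * 0.3048 = 55.4736 m/s^2. Sum: 0.6461 + 55.4736 = 56.1197 m/s^2. Result: 56.1197 m/s^2 ≈ 56.12 m/s^2 (4 s.f.).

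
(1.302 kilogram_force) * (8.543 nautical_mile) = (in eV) 1 kilogram_force = 9.80665 N, so 1.302 kilogram_force = 1.302 * 9.80665 = 12.768258 N. 1 nautical_mile = 1852 m, so 8.543 nautical_mile = 8.543 * 1852 = 15821.636 m. Combine: 12.768258 N * 15821.636 m = 202014.74 J. 1 eV = 1.6021766e-19 J, so 202014.74 J = 202014.74 / 1.6021766e-19 = 1.2608768e+24 eV ≈ 1.261e+24 eV (4 s.f.). Final answer: 1.261e+24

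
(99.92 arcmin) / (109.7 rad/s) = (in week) 4.381e-10. Check: 1 arcmin = 0.00029088821 rad, so 99.92 arcmin = 99.92 * 0.00029088821 = 0.02906555 rad. 109.7 rad/s is already in rad/s. Combine: 0.02906555 rad / 109.7 rad/s = 0.00026495488 s. 1 week = 604800 s, so 0.00026495488 s = 0.00026495488 / 604800 = 4.3808676e-10 week ≈ 4.381e-10 week (4 s.f.).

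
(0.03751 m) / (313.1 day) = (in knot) 0.03751 m is already in m. 1 day = 86400 s, so 313.1 day = 313.1 * 86400 = 27051840 s. Combine: 0.03751 m / 27051840 s = 1.386597e-09 m/s. 1 knot = 0.51444444 m/s, so 1.386597e-09 m/s = 1.386597e-09 / 0.51444444 = 2.6953289e-09 knot ≈ 2.695e-09 knot (4 s.f.). Final answer: 2.695e-09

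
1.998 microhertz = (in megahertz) 1 microhertz = 1e-06 Hz, so 1.998 microhertz = 1.998 * 1e-06 = 1.998e-06 Hz. 1 megahertz = 1000000 Hz, so 1.998e-06 Hz = 1.998e-06 / 1000000 = 1.998e-12 megahertz. Final answer: 1.998e-12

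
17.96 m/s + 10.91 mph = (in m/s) 22.84. Check: 17.96 m/s is already in m/s. 1 mph = 0.44704 m/s, so 10.91 mph = 10.91 * 0.44704 = 4.8772064 m/s. Sum: 17.96 + 4.8772064 = 22.837206 m/s. Result: 22.837206 m/s ≈ 22.84 m/s (4 s.f.).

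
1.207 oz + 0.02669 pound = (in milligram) 4.632e+04. Check: 1 oz = 0.028349523 kg, so 1.207 oz = 1.207 * 0.028349523 = 0.034217874 kg. 1 pound = 0.45359237 kg, so 0.02669 pound = 0.02669 * 0.45359237 = 0.01210638 kg. Sum: 0.034217874 + 0.01210638 = 0.046324255 kg. 1 milligram = 1e-06 kg, so 0.046324255 kg = 0.046324255 / 1e-06 = 46324.255 milligram ≈ 4.632e+04 milligram (4 s.f.).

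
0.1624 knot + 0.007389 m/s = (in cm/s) 1 knot = 0.51444444 m/s, so 0.1624 knot = 0.1624 * 0.51444444 = 0.083545778 m/s. 0.007389 m/s is already in m/s. Sum: 0.083545778 + 0.007389 = 0.090934778 m/s. 1 cm/s = 0.01 m/s, so 0.090934778 m/s = 0.090934778 / 0.01 = 9.0934778 cm/s ≈ 9.093 cm/s (4 s.f.). Final answer: 9.093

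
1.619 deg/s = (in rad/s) 1 deg/s = 0.017453293 rad/s, so 1.619 deg/s = 1.619 * 0.017453293 = 0.028256881 rad/s. Result: 0.028256881 rad/s ≈ 0.02826 rad/s (4 s.f.). Final answer: 0.02826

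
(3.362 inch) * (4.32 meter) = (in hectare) 3.689e-05. Check: 1 inch = 0.0254 m, so 3.362 inch = 3.362 * 0.0254 = 0.0853948 m. 4.32 meter = 4.32 m. Combine: 0.0853948 m * 4.32 m = 0.36890554 m^2. 1 hectare = 10000 m^2, so 0.36890554 m^2 = 0.36890554 / 10000 = 3.6890554e-05 hectare ≈ 3.689e-05 hectare (4 s.f.).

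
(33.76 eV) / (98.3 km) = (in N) 5.502e-23. Check: 1 eV = 1.6021766e-19 J, so 33.76 eV = 33.76 * 1.6021766e-19 = 5.4089483e-18 J. 1 km = 1000 m, so 98.3 km = 98.3 * 1000 = 98300 m. Combine: 5.4089483e-18 J / 98300 m = 5.5024907e-23 N. Result: 5.5024907e-23 N ≈ 5.502e-23 N (4 s.f.).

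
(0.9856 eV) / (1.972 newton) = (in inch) 1 eV = 1.6021766e-19 J, so 0.9856 eV = 0.9856 * 1.6021766e-19 = 1.5791053e-19 J. 1.972 newton = 1.972 N. Combine: 1.5791053e-19 J / 1.972 N = 8.0076333e-20 m. 1 inch = 0.0254 m, so 8.0076333e-20 m = 8.0076333e-20 / 0.0254 = 3.1526115e-18 inch ≈ 3.153e-18 inch (4 s.f.). Final answer: 3.153e-18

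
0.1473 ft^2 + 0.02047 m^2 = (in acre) 1 ft^2 = 0.09290304 m^2, so 0.1473 ft^2 = 0.1473 * 0.09290304 = 0.013684618 m^2. 0.02047 m^2 is already in m^2. Sum: 0.013684618 + 0.02047 = 0.034154618 m^2. 1 acre = 4046.8564 m^2, so 0.034154618 m^2 = 0.034154618 / 4046.8564 = 8.4397899e-06 acre ≈ 8.44e-06 acre (4 s.f.). Final answer: 8.44e-06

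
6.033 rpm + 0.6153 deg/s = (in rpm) 1 rpm = 0.10471976 rad/s, so 6.033 rpm = 6.033 * 0.10471976 = 0.63177428 rad/s. 1 deg/s = 0.017453293 rad/s, so 0.6153 deg/s = 0.6153 * 0.017453293 = 0.010739011 rad/s. Sum: 0.63177428 + 0.010739011 = 0.64251329 rad/s. 1 rpm = 0.10471976 rad/s, so 0.64251329 rad/s = 0.64251329 / 0.10471976 = 6.13555 rpm ≈ 6.136 rpm (4 s.f.). Final answer: 6.136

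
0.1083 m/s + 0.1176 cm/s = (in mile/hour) 0.1083 m/s is already in m/s. 1 cm/s = 0.01 m/s, so 0.1176 cm/s = 0.1176 * 0.01 = 0.001176 m/s. Sum: 0.1083 + 0.001176 = 0.109476 m/s. 1 mile/hour = 0.44704 m/s, so 0.109476 m/s = 0.109476 / 0.44704 = 0.24489084 mile/hour ≈ 0.2449 mile/hour (4 s.f.). Final answer: 0.2449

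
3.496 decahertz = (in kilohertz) 1 decahertz = 10 Hz, so 3.496 decahertz = 3.496 * 10 = 34.96 Hz. 1 kilohertz = 1000 Hz, so 34.96 Hz = 34.96 / 1000 = 0.03496 kilohertz. Final answer: 0.03496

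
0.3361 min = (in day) 0.0002334. Check: 1 min = 60 s, so 0.3361 min = 0.3361 * 60 = 20.166 s. 1 day = 86400 s, so 20.166 s = 20.166 / 86400 = 0.00023340278 day ≈ 0.0002334 day (4 s.f.).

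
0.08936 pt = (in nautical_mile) 1 pt = 0.00035277778 m, so 0.08936 pt = 0.08936 * 0.00035277778 = 3.1524222e-05 m. 1 nautical_mile = 1852 m, so 3.1524222e-05 m = 3.1524222e-05 / 1852 = 1.7021718e-08 nautical_mile ≈ 1.702e-08 nautical_mile (4 s.f.). Final answer: 1.702e-08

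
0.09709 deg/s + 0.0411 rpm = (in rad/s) 1 deg/s = 0.017453293 rad/s, so 0.09709 deg/s = 0.09709 * 0.017453293 = 0.0016945402 rad/s. 1 rpm = 0.10471976 rad/s, so 0.0411 rpm = 0.0411 * 0.10471976 = 0.0043039819 rad/s. Sum: 0.0016945402 + 0.0043039819 = 0.0059985221 rad/s. Result: 0.0059985221 rad/s ≈ 0.005999 rad/s (4 s.f.). Final answer: 0.005999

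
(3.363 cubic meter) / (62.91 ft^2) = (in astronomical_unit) 3.846e-12. Check: 3.363 cubic meter = 3.363 m^3. 1 ft^2 = 0.09290304 m^2, so 62.91 ft^2 = 62.91 * 0.09290304 = 5.8445302 m^2. Combine: 3.363 m^3 / 5.8445302 m^2 = 0.5754098 m. 1 astronomical_unit = 1.4959787e+11 m, so 0.5754098 m = 0.5754098 / 1.4959787e+11 = 3.846377e-12 astronomical_unit ≈ 3.846e-12 astronomical_unit (4 s.f.).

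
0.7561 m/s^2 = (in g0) 1 g0 = 9.80665 m/s^2, so 0.7561 m/s^2 = 0.7561 / 9.80665 = 0.077100743 g0 ≈ 0.0771 g0 (4 s.f.). Final answer: 0.0771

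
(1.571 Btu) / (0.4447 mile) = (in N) 2.316. Check: 1 Btu = 1055.0559 J, so 1.571 Btu = 1.571 * 1055.0559 = 1657.4927 J. 1 mile = 1609.344 m, so 0.4447 mile = 0.4447 * 1609.344 = 715.67528 m. Combine: 1657.4927 J / 715.67528 m = 2.3159844 N. Result: 2.3159844 N ≈ 2.316 N (4 s.f.).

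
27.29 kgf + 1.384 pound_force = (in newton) 273.8. Check: 1 kgf = 9.80665 N, so 27.29 kgf = 27.29 * 9.80665 = 267.62348 N. 1 pound_force = 4.4482216 N, so 1.384 pound_force = 1.384 * 4.4482216 = 6.1563387 N. Sum: 267.62348 + 6.1563387 = 273.77982 N. 273.77982 N = 273.77982 newton ≈ 273.8 newton (4 s.f.).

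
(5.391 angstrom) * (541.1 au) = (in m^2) 1 angstrom = 1e-10 m, so 5.391 angstrom = 5.391 * 1e-10 = 5.391e-10 m. 1 au = 1.4959787e+11 m, so 541.1 au = 541.1 * 1.4959787e+11 = 8.0947408e+13 m. Combine: 5.391e-10 m * 8.0947408e+13 m = 43638.748 m^2. Result: 43638.748 m^2 ≈ 4.364e+04 m^2 (4 s.f.). Final answer: 4.364e+04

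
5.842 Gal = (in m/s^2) 0.05842. Check: 1 Gal = 0.01 m/s^2, so 5.842 Gal = 5.842 * 0.01 = 0.05842 m/s^2. Result: 0.05842 m/s^2.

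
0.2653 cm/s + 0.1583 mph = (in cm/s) 7.342. Check: 1 cm/s = 0.01 m/s, so 0.2653 cm/s = 0.2653 * 0.01 = 0.002653 m/s. 1 mph = 0.44704 m/s, so 0.1583 mph = 0.1583 * 0.44704 = 0.070766432 m/s. Sum: 0.002653 + 0.070766432 = 0.073419432 m/s. 1 cm/s = 0.01 m/s, so 0.073419432 m/s = 0.073419432 / 0.01 = 7.3419432 cm/s ≈ 7.342 cm/s (4 s.f.).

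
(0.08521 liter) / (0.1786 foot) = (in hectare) 1 liter = 0.001 m^3, so 0.08521 liter = 0.08521 * 0.001 = 8.521e-05 m^3. 1 foot = 0.3048 m, so 0.1786 foot = 0.1786 * 0.3048 = 0.05443728 m. Combine: 8.521e-05 m^3 / 0.05443728 m = 0.0015652876 m^2. 1 hectare = 10000 m^2, so 0.0015652876 m^2 = 0.0015652876 / 10000 = 1.5652876e-07 hectare ≈ 1.565e-07 hectare (4 s.f.). Final answer: 1.565e-07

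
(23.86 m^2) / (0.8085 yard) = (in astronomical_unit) 23.86 m^2 is already in m^2. 1 yard = 0.9144 m, so 0.8085 yard = 0.8085 * 0.9144 = 0.7392924 m. Combine: 23.86 m^2 / 0.7392924 m = 32.274104 m. 1 astronomical_unit = 1.4959787e+11 m, so 32.274104 m = 32.274104 / 1.4959787e+11 = 2.1573906e-10 astronomical_unit ≈ 2.157e-10 astronomical_unit (4 s.f.). Final answer: 2.157e-10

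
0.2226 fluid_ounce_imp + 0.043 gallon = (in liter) 0.1691. Check: 1 fluid_ounce_imp = 2.8413063e-05 m^3, so 0.2226 fluid_ounce_imp = 0.2226 * 2.8413063e-05 = 6.3247477e-06 m^3. 1 gallon = 0.0037854118 m^3, so 0.043 gallon = 0.043 * 0.0037854118 = 0.00016277271 m^3. Sum: 6.3247477e-06 + 0.00016277271 = 0.00016909745 m^3. 1 liter = 0.001 m^3, so 0.00016909745 m^3 = 0.00016909745 / 0.001 = 0.16909745 liter ≈ 0.1691 liter (4 s.f.).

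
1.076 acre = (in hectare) 0.4354. Check: 1 acre = 4046.8564 m^2, so 1.076 acre = 1.076 * 4046.8564 = 4354.4175 m^2. 1 hectare = 10000 m^2, so 4354.4175 m^2 = 4354.4175 / 10000 = 0.43544175 hectare ≈ 0.4354 hectare (4 s.f.).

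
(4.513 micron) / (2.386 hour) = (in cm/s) 5.254e-08. Check: 1 micron = 1e-06 m, so 4.513 micron = 4.513 * 1e-06 = 4.513e-06 m. 1 hour = 3600 s, so 2.386 hour = 2.386 * 3600 = 8589.6 s. Combine: 4.513e-06 m / 8589.6 s = 5.2540281e-10 m/s. 1 cm/s = 0.01 m/s, so 5.2540281e-10 m/s = 5.2540281e-10 / 0.01 = 5.2540281e-08 cm/s ≈ 5.254e-08 cm/s (4 s.f.).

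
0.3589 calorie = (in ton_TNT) 3.589e-10. Check: 1 calorie = 4.184 J, so 0.3589 calorie = 0.3589 * 4.184 = 1.5016376 J. 1 ton_TNT = 4.184e+09 J, so 1.5016376 J = 1.5016376 / 4.184e+09 = 3.589e-10 ton_TNT.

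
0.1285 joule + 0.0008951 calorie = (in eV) 0.1285 joule = 0.1285 J. 1 calorie = 4.184 J, so 0.0008951 calorie = 0.0008951 * 4.184 = 0.0037450984 J. Sum: 0.1285 + 0.0037450984 = 0.1322451 J. 1 eV = 1.6021766e-19 J, so 0.1322451 J = 0.1322451 / 1.6021766e-19 = 8.2540898e+17 eV ≈ 8.254e+17 eV (4 s.f.). Final answer: 8.254e+17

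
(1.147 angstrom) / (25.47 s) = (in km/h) 1.621e-11. Check: 1 angstrom = 1e-10 m, so 1.147 angstrom = 1.147 * 1e-10 = 1.147e-10 m. 25.47 s is already in s. Combine: 1.147e-10 m / 25.47 s = 4.5033373e-12 m/s. 1 km/h = 0.27777778 m/s, so 4.5033373e-12 m/s = 4.5033373e-12 / 0.27777778 = 1.6212014e-11 km/h ≈ 1.621e-11 km/h (4 s.f.).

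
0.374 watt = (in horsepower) 0.0005015. Check: 0.374 watt = 0.374 W. 1 horsepower = 745.69987 W, so 0.374 W = 0.374 / 745.69987 = 0.00050154226 horsepower ≈ 0.0005015 horsepower (4 s.f.).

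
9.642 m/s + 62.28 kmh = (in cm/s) 2694. Check: 9.642 m/s is already in m/s. 1 kmh = 0.27777778 m/s, so 62.28 kmh = 62.28 * 0.27777778 = 17.3 m/s. Sum: 9.642 + 17.3 = 26.942 m/s. 1 cm/s = 0.01 m/s, so 26.942 m/s = 26.942 / 0.01 = 2694.2 cm/s ≈ 2694 cm/s (4 s.f.).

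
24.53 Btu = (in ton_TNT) 1 Btu = 1055.0559 J, so 24.53 Btu = 24.53 * 1055.0559 = 25880.52 J. 1 ton_TNT = 4.184e+09 J, so 25880.52 J = 25880.52 / 4.184e+09 = 6.1855927e-06 ton_TNT ≈ 6.186e-06 ton_TNT (4 s.f.). Final answer: 6.186e-06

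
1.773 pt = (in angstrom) 1 pt = 0.00035277778 m, so 1.773 pt = 1.773 * 0.00035277778 = 0.000625475 m. 1 angstrom = 1e-10 m, so 0.000625475 m = 0.000625475 / 1e-10 = 6254750 angstrom ≈ 6.255e+06 angstrom (4 s.f.). Final answer: 6.255e+06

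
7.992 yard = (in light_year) 1 yard = 0.9144 m, so 7.992 yard = 7.992 * 0.9144 = 7.3078848 m. 1 light_year = 9.4607305e+15 m, so 7.3078848 m = 7.3078848 / 9.4607305e+15 = 7.7244403e-16 light_year ≈ 7.724e-16 light_year (4 s.f.). Final answer: 7.724e-16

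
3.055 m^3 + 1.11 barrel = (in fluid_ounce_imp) 1.137e+05. Check: 3.055 m^3 is already in m^3. 1 barrel = 0.15898729 m^3, so 1.11 barrel = 1.11 * 0.15898729 = 0.1764759 m^3. Sum: 3.055 + 0.1764759 = 3.2314759 m^3. 1 fluid_ounce_imp = 2.8413063e-05 m^3, so 3.2314759 m^3 = 3.2314759 / 2.8413063e-05 = 113732.05 fluid_ounce_imp ≈ 1.137e+05 fluid_ounce_imp (4 s.f.).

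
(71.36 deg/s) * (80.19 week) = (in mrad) 6.04e+10. Check: 1 deg/s = 0.017453293 rad/s, so 71.36 deg/s = 71.36 * 0.017453293 = 1.245467 rad/s. 1 week = 604800 s, so 80.19 week = 80.19 * 604800 = 48498912 s. Combine: 1.245467 rad/s * 48498912 s = 60403792 rad. 1 mrad = 0.001 rad, so 60403792 rad = 60403792 / 0.001 = 6.0403792e+10 mrad ≈ 6.04e+10 mrad (4 s.f.).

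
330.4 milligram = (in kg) 0.0003304. Check: 1 milligram = 1e-06 kg, so 330.4 milligram = 330.4 * 1e-06 = 0.0003304 kg. Result: 0.0003304 kg.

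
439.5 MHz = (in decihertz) 1 MHz = 1000000 Hz, so 439.5 MHz = 439.5 * 1000000 = 4.395e+08 Hz. 1 decihertz = 0.1 Hz, so 4.395e+08 Hz = 4.395e+08 / 0.1 = 4.395e+09 decihertz. Final answer: 4.395e+09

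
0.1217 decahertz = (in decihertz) 12.17. Check: 1 decahertz = 10 Hz, so 0.1217 decahertz = 0.1217 * 10 = 1.217 Hz. 1 decihertz = 0.1 Hz, so 1.217 Hz = 1.217 / 0.1 = 12.17 decihertz.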